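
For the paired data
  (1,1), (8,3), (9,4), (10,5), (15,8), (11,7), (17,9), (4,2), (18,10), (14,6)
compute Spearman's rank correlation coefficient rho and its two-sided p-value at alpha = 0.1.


Step 1: Rank x and y separately (midranks; no ties here).
rank(x): 1->1, 8->3, 9->4, 10->5, 15->8, 11->6, 17->9, 4->2, 18->10, 14->7
rank(y): 1->1, 3->3, 4->4, 5->5, 8->8, 7->7, 9->9, 2->2, 10->10, 6->6
Step 2: d_i = R_x(i) - R_y(i); compute d_i^2.
  (1-1)^2=0, (3-3)^2=0, (4-4)^2=0, (5-5)^2=0, (8-8)^2=0, (6-7)^2=1, (9-9)^2=0, (2-2)^2=0, (10-10)^2=0, (7-6)^2=1
sum(d^2) = 2.
Step 3: rho = 1 - 6*2 / (10*(10^2 - 1)) = 1 - 12/990 = 0.987879.
Step 4: Under H0, t = rho * sqrt((n-2)/(1-rho^2)) = 18.0003 ~ t(8).
Step 5: Two-sided p-value from the t-distribution with 8 df = 0.000000.
Step 6: alpha = 0.1. reject H0.

rho = 0.9879, p = 0.000000, reject H0 at alpha = 0.1.


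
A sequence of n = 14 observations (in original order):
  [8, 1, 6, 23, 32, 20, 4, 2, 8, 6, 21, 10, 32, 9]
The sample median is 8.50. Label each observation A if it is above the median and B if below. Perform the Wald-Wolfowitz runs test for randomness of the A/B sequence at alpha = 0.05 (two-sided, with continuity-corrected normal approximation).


Step 1: Compute median = 8.50; label A = above, B = below.
Labels in order: BBBAAABBBBAAAA  (n_A = 7, n_B = 7)
Step 2: Count runs R = 4.
Step 3: Under H0 (random ordering), E[R] = 2*n_A*n_B/(n_A+n_B) + 1 = 2*7*7/14 + 1 = 8.0000.
        Var[R] = 2*n_A*n_B*(2*n_A*n_B - n_A - n_B) / ((n_A+n_B)^2 * (n_A+n_B-1)) = 8232/2548 = 3.2308.
        SD[R] = 1.7974.
Step 4: Continuity-corrected z = (R + 0.5 - E[R]) / SD[R] = (4 + 0.5 - 8.0000) / 1.7974 = -1.9472.
Step 5: Two-sided p-value via normal approximation = 2*(1 - Phi(|z|)) = 0.051508.
Step 6: alpha = 0.05. fail to reject H0.

R = 4, z = -1.9472, p = 0.051508, fail to reject H0.


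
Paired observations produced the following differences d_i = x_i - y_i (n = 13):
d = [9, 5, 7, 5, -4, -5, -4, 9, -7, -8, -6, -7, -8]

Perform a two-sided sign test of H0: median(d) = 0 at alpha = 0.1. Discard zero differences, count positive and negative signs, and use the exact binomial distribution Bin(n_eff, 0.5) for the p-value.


Step 1: Discard zero differences. Original n = 13; n_eff = number of nonzero differences = 13.
Nonzero differences (with sign): +9, +5, +7, +5, -4, -5, -4, +9, -7, -8, -6, -7, -8
Step 2: Count signs: positive = 5, negative = 8.
Step 3: Under H0: P(positive) = 0.5, so the number of positives S ~ Bin(13, 0.5).
Step 4: Two-sided exact p-value = sum of Bin(13,0.5) probabilities at or below the observed probability = 0.581055.
Step 5: alpha = 0.1. fail to reject H0.

n_eff = 13, pos = 5, neg = 8, p = 0.581055, fail to reject H0.


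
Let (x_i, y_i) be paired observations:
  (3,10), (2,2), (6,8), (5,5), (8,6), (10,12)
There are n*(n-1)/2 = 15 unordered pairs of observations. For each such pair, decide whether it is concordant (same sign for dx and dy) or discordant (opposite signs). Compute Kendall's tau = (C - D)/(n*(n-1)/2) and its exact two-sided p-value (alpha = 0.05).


Step 1: Enumerate the 15 unordered pairs (i,j) with i<j and classify each by sign(x_j-x_i) * sign(y_j-y_i).
  (1,2):dx=-1,dy=-8->C; (1,3):dx=+3,dy=-2->D; (1,4):dx=+2,dy=-5->D; (1,5):dx=+5,dy=-4->D
  (1,6):dx=+7,dy=+2->C; (2,3):dx=+4,dy=+6->C; (2,4):dx=+3,dy=+3->C; (2,5):dx=+6,dy=+4->C
  (2,6):dx=+8,dy=+10->C; (3,4):dx=-1,dy=-3->C; (3,5):dx=+2,dy=-2->D; (3,6):dx=+4,dy=+4->C
  (4,5):dx=+3,dy=+1->C; (4,6):dx=+5,dy=+7->C; (5,6):dx=+2,dy=+6->C
Step 2: C = 11, D = 4, total pairs = 15.
Step 3: tau = (C - D)/(n(n-1)/2) = (11 - 4)/15 = 0.466667.
Step 4: Exact two-sided p-value (enumerate n! = 720 permutations of y under H0): p = 0.272222.
Step 5: alpha = 0.05. fail to reject H0.

tau_b = 0.4667 (C=11, D=4), p = 0.272222, fail to reject H0.


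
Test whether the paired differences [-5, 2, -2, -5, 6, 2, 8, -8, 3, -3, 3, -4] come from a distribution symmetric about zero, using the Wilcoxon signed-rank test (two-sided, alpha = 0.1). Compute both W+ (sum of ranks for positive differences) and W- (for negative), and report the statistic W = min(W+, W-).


Step 1: Drop any zero differences (none here) and take |d_i|.
|d| = [5, 2, 2, 5, 6, 2, 8, 8, 3, 3, 3, 4]
Step 2: Midrank |d_i| (ties get averaged ranks).
ranks: |5|->8.5, |2|->2, |2|->2, |5|->8.5, |6|->10, |2|->2, |8|->11.5, |8|->11.5, |3|->5, |3|->5, |3|->5, |4|->7
Step 3: Attach original signs; sum ranks with positive sign and with negative sign.
W+ = 2 + 10 + 2 + 11.5 + 5 + 5 = 35.5
W- = 8.5 + 2 + 8.5 + 11.5 + 5 + 7 = 42.5
(Check: W+ + W- = 78 should equal n(n+1)/2 = 78.)
Step 4: Test statistic W = min(W+, W-) = 35.5.
Step 5: Ties in |d|, so use the tie-corrected normal approximation.
        E[W] = n(n+1)/4 = 12*13/4 = 39.
        Tie groups: |d|=2 (t=3), |d|=3 (t=3), |d|=5 (t=2), |d|=8 (t=2); sum(t^3 - t) = 60.
        Var[W] = n(n+1)(2n+1)/24 - sum(t^3-t)/48 = 3900/24 - 60/48 = 161.25.
        z = (W - E[W]) / sqrt(Var[W]) = (35.5 - 39) / 12.6984 = -0.2756.
        Two-sided p = 2*Phi(z) = 0.782836.
Step 6: alpha = 0.1. fail to reject H0.

W+ = 35.5, W- = 42.5, W = min = 35.5, p = 0.782836, fail to reject H0.


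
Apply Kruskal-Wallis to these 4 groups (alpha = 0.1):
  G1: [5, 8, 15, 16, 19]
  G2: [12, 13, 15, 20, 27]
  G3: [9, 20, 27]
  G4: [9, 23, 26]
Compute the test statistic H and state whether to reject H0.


Step 1: Combine all N = 16 observations and assign midranks.
sorted (value, group, rank): (5,G1,1), (8,G1,2), (9,G3,3.5), (9,G4,3.5), (12,G2,5), (13,G2,6), (15,G1,7.5), (15,G2,7.5), (16,G1,9), (19,G1,10), (20,G2,11.5), (20,G3,11.5), (23,G4,13), (26,G4,14), (27,G2,15.5), (27,G3,15.5)
Step 2: Sum ranks within each group.
R_1 = 29.5 (n_1 = 5)
R_2 = 45.5 (n_2 = 5)
R_3 = 30.5 (n_3 = 3)
R_4 = 30.5 (n_4 = 3)
Step 3: H = 12/(N(N+1)) * sum(R_i^2/n_i) - 3(N+1)
     = 12/(16*17) * (29.5^2/5 + 45.5^2/5 + 30.5^2/3 + 30.5^2/3) - 3*17
     = 0.044118 * 1208.27 - 51
     = 2.305882.
Step 4: Ties present; correction factor C = 1 - 24/(16^3 - 16) = 0.994118. Corrected H = 2.305882 / 0.994118 = 2.319527.
Step 5: Under H0, H ~ chi^2(3); p-value = 0.508790.
Step 6: alpha = 0.1. fail to reject H0.

H = 2.3195, df = 3, p = 0.508790, fail to reject H0.


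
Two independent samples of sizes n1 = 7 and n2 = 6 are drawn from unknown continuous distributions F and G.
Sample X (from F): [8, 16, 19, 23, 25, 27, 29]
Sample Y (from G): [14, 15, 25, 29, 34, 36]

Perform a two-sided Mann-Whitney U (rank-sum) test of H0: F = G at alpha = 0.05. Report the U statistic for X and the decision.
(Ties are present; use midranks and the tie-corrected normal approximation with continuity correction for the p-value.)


Step 1: Combine and sort all 13 observations; assign midranks.
sorted (value, group): (8,X), (14,Y), (15,Y), (16,X), (19,X), (23,X), (25,X), (25,Y), (27,X), (29,X), (29,Y), (34,Y), (36,Y)
ranks: 8->1, 14->2, 15->3, 16->4, 19->5, 23->6, 25->7.5, 25->7.5, 27->9, 29->10.5, 29->10.5, 34->12, 36->13
Step 2: Rank sum for X: R1 = 1 + 4 + 5 + 6 + 7.5 + 9 + 10.5 = 43.
Step 3: U_X = R1 - n1(n1+1)/2 = 43 - 7*8/2 = 43 - 28 = 15.
       U_Y = n1*n2 - U_X = 42 - 15 = 27.
Step 4: Ties are present, so use the tie-corrected normal approximation (with continuity correction) for the p-value.
Step 5: p-value = 0.430766; compare to alpha = 0.05. fail to reject H0.

U_X = 15, p = 0.430766, fail to reject H0 at alpha = 0.05.


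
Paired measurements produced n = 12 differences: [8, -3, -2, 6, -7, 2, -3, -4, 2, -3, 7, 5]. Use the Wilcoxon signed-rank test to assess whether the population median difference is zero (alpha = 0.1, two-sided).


Step 1: Drop any zero differences (none here) and take |d_i|.
|d| = [8, 3, 2, 6, 7, 2, 3, 4, 2, 3, 7, 5]
Step 2: Midrank |d_i| (ties get averaged ranks).
ranks: |8|->12, |3|->5, |2|->2, |6|->9, |7|->10.5, |2|->2, |3|->5, |4|->7, |2|->2, |3|->5, |7|->10.5, |5|->8
Step 3: Attach original signs; sum ranks with positive sign and with negative sign.
W+ = 12 + 9 + 2 + 2 + 10.5 + 8 = 43.5
W- = 5 + 2 + 10.5 + 5 + 7 + 5 = 34.5
(Check: W+ + W- = 78 should equal n(n+1)/2 = 78.)
Step 4: Test statistic W = min(W+, W-) = 34.5.
Step 5: Ties in |d|, so use the tie-corrected normal approximation.
        E[W] = n(n+1)/4 = 12*13/4 = 39.
        Tie groups: |d|=2 (t=3), |d|=3 (t=3), |d|=7 (t=2); sum(t^3 - t) = 54.
        Var[W] = n(n+1)(2n+1)/24 - sum(t^3-t)/48 = 3900/24 - 54/48 = 161.375.
        z = (W - E[W]) / sqrt(Var[W]) = (34.5 - 39) / 12.7033 = -0.3542.
        Two-sided p = 2*Phi(z) = 0.723161.
Step 6: alpha = 0.1. fail to reject H0.

W+ = 43.5, W- = 34.5, W = min = 34.5, p = 0.723161, fail to reject H0.


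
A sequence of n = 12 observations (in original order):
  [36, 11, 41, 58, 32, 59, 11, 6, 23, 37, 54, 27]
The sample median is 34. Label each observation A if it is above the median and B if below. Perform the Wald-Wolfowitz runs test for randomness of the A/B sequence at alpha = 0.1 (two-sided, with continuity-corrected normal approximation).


Step 1: Compute median = 34; label A = above, B = below.
Labels in order: ABAABABBBAAB  (n_A = 6, n_B = 6)
Step 2: Count runs R = 8.
Step 3: Under H0 (random ordering), E[R] = 2*n_A*n_B/(n_A+n_B) + 1 = 2*6*6/12 + 1 = 7.0000.
        Var[R] = 2*n_A*n_B*(2*n_A*n_B - n_A - n_B) / ((n_A+n_B)^2 * (n_A+n_B-1)) = 4320/1584 = 2.7273.
        SD[R] = 1.6514.
Step 4: Continuity-corrected z = (R - 0.5 - E[R]) / SD[R] = (8 - 0.5 - 7.0000) / 1.6514 = 0.3028.
Step 5: Two-sided p-value via normal approximation = 2*(1 - Phi(|z|)) = 0.762069.
Step 6: alpha = 0.1. fail to reject H0.

R = 8, z = 0.3028, p = 0.762069, fail to reject H0.


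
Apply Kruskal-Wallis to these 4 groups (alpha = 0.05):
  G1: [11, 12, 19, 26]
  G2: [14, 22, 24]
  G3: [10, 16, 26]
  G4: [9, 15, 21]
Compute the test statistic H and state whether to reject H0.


Step 1: Combine all N = 13 observations and assign midranks.
sorted (value, group, rank): (9,G4,1), (10,G3,2), (11,G1,3), (12,G1,4), (14,G2,5), (15,G4,6), (16,G3,7), (19,G1,8), (21,G4,9), (22,G2,10), (24,G2,11), (26,G1,12.5), (26,G3,12.5)
Step 2: Sum ranks within each group.
R_1 = 27.5 (n_1 = 4)
R_2 = 26 (n_2 = 3)
R_3 = 21.5 (n_3 = 3)
R_4 = 16 (n_4 = 3)
Step 3: H = 12/(N(N+1)) * sum(R_i^2/n_i) - 3(N+1)
     = 12/(13*14) * (27.5^2/4 + 26^2/3 + 21.5^2/3 + 16^2/3) - 3*14
     = 0.065934 * 653.812 - 42
     = 1.108516.
Step 4: Ties present; correction factor C = 1 - 6/(13^3 - 13) = 0.997253. Corrected H = 1.108516 / 0.997253 = 1.111570.
Step 5: Under H0, H ~ chi^2(3); p-value = 0.774282.
Step 6: alpha = 0.05. fail to reject H0.

H = 1.1116, df = 3, p = 0.774282, fail to reject H0.


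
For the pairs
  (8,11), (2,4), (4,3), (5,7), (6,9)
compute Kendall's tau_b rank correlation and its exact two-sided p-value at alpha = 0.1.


Step 1: Enumerate the 10 unordered pairs (i,j) with i<j and classify each by sign(x_j-x_i) * sign(y_j-y_i).
  (1,2):dx=-6,dy=-7->C; (1,3):dx=-4,dy=-8->C; (1,4):dx=-3,dy=-4->C; (1,5):dx=-2,dy=-2->C
  (2,3):dx=+2,dy=-1->D; (2,4):dx=+3,dy=+3->C; (2,5):dx=+4,dy=+5->C; (3,4):dx=+1,dy=+4->C
  (3,5):dx=+2,dy=+6->C; (4,5):dx=+1,dy=+2->C
Step 2: C = 9, D = 1, total pairs = 10.
Step 3: tau = (C - D)/(n(n-1)/2) = (9 - 1)/10 = 0.800000.
Step 4: Exact two-sided p-value (enumerate n! = 120 permutations of y under H0): p = 0.083333.
Step 5: alpha = 0.1. reject H0.

tau_b = 0.8000 (C=9, D=1), p = 0.083333, reject H0.


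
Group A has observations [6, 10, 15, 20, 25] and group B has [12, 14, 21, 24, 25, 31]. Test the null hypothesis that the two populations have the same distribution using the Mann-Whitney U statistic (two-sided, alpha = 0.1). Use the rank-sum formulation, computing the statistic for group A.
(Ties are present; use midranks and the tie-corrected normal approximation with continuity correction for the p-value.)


Step 1: Combine and sort all 11 observations; assign midranks.
sorted (value, group): (6,X), (10,X), (12,Y), (14,Y), (15,X), (20,X), (21,Y), (24,Y), (25,X), (25,Y), (31,Y)
ranks: 6->1, 10->2, 12->3, 14->4, 15->5, 20->6, 21->7, 24->8, 25->9.5, 25->9.5, 31->11
Step 2: Rank sum for X: R1 = 1 + 2 + 5 + 6 + 9.5 = 23.5.
Step 3: U_X = R1 - n1(n1+1)/2 = 23.5 - 5*6/2 = 23.5 - 15 = 8.5.
       U_Y = n1*n2 - U_X = 30 - 8.5 = 21.5.
Step 4: Ties are present, so use the tie-corrected normal approximation (with continuity correction) for the p-value.
Step 5: p-value = 0.272229; compare to alpha = 0.1. fail to reject H0.

U_X = 8.5, p = 0.272229, fail to reject H0 at alpha = 0.1.


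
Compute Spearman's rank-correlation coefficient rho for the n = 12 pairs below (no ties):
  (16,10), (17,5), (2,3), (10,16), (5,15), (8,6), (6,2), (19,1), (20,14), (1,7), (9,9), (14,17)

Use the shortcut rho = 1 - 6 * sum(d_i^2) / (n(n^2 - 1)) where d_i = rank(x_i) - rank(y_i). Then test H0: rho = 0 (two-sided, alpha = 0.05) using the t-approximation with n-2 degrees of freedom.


Step 1: Rank x and y separately (midranks; no ties here).
rank(x): 16->9, 17->10, 2->2, 10->7, 5->3, 8->5, 6->4, 19->11, 20->12, 1->1, 9->6, 14->8
rank(y): 10->8, 5->4, 3->3, 16->11, 15->10, 6->5, 2->2, 1->1, 14->9, 7->6, 9->7, 17->12
Step 2: d_i = R_x(i) - R_y(i); compute d_i^2.
  (9-8)^2=1, (10-4)^2=36, (2-3)^2=1, (7-11)^2=16, (3-10)^2=49, (5-5)^2=0, (4-2)^2=4, (11-1)^2=100, (12-9)^2=9, (1-6)^2=25, (6-7)^2=1, (8-12)^2=16
sum(d^2) = 258.
Step 3: rho = 1 - 6*258 / (12*(12^2 - 1)) = 1 - 1548/1716 = 0.097902.
Step 4: Under H0, t = rho * sqrt((n-2)/(1-rho^2)) = 0.3111 ~ t(10).
Step 5: Two-sided p-value from the t-distribution with 10 df = 0.762122.
Step 6: alpha = 0.05. fail to reject H0.

rho = 0.0979, p = 0.762122, fail to reject H0 at alpha = 0.05.


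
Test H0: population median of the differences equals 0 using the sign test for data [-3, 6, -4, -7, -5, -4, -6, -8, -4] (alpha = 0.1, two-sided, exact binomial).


Step 1: Discard zero differences. Original n = 9; n_eff = number of nonzero differences = 9.
Nonzero differences (with sign): -3, +6, -4, -7, -5, -4, -6, -8, -4
Step 2: Count signs: positive = 1, negative = 8.
Step 3: Under H0: P(positive) = 0.5, so the number of positives S ~ Bin(9, 0.5).
Step 4: Two-sided exact p-value = sum of Bin(9,0.5) probabilities at or below the observed probability = 0.039062.
Step 5: alpha = 0.1. reject H0.

n_eff = 9, pos = 1, neg = 8, p = 0.039062, reject H0.


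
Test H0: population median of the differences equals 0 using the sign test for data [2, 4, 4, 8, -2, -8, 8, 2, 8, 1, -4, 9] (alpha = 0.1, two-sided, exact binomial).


Step 1: Discard zero differences. Original n = 12; n_eff = number of nonzero differences = 12.
Nonzero differences (with sign): +2, +4, +4, +8, -2, -8, +8, +2, +8, +1, -4, +9
Step 2: Count signs: positive = 9, negative = 3.
Step 3: Under H0: P(positive) = 0.5, so the number of positives S ~ Bin(12, 0.5).
Step 4: Two-sided exact p-value = sum of Bin(12,0.5) probabilities at or below the observed probability = 0.145996.
Step 5: alpha = 0.1. fail to reject H0.

n_eff = 12, pos = 9, neg = 3, p = 0.145996, fail to reject H0.


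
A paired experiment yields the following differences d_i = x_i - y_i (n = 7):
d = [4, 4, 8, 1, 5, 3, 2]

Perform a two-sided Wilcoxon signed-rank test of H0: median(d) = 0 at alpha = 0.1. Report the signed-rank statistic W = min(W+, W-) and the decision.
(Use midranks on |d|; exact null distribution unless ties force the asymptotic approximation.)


Step 1: Drop any zero differences (none here) and take |d_i|.
|d| = [4, 4, 8, 1, 5, 3, 2]
Step 2: Midrank |d_i| (ties get averaged ranks).
ranks: |4|->4.5, |4|->4.5, |8|->7, |1|->1, |5|->6, |3|->3, |2|->2
Step 3: Attach original signs; sum ranks with positive sign and with negative sign.
W+ = 4.5 + 4.5 + 7 + 1 + 6 + 3 + 2 = 28
W- = 0 = 0
(Check: W+ + W- = 28 should equal n(n+1)/2 = 28.)
Step 4: Test statistic W = min(W+, W-) = 0.
Step 5: Ties in |d|, so use the tie-corrected normal approximation.
        E[W] = n(n+1)/4 = 7*8/4 = 14.
        Tie groups: |d|=4 (t=2); sum(t^3 - t) = 6.
        Var[W] = n(n+1)(2n+1)/24 - sum(t^3-t)/48 = 840/24 - 6/48 = 34.875.
        z = (W - E[W]) / sqrt(Var[W]) = (0 - 14) / 5.9055 = -2.3707.
        Two-sided p = 2*Phi(z) = 0.017756.
Step 6: alpha = 0.1. reject H0.

W+ = 28, W- = 0, W = min = 0, p = 0.017756, reject H0.


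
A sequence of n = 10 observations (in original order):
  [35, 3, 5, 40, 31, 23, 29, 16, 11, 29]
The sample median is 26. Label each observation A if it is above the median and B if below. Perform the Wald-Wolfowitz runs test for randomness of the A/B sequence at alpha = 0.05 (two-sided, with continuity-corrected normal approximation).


Step 1: Compute median = 26; label A = above, B = below.
Labels in order: ABBAABABBA  (n_A = 5, n_B = 5)
Step 2: Count runs R = 7.
Step 3: Under H0 (random ordering), E[R] = 2*n_A*n_B/(n_A+n_B) + 1 = 2*5*5/10 + 1 = 6.0000.
        Var[R] = 2*n_A*n_B*(2*n_A*n_B - n_A - n_B) / ((n_A+n_B)^2 * (n_A+n_B-1)) = 2000/900 = 2.2222.
        SD[R] = 1.4907.
Step 4: Continuity-corrected z = (R - 0.5 - E[R]) / SD[R] = (7 - 0.5 - 6.0000) / 1.4907 = 0.3354.
Step 5: Two-sided p-value via normal approximation = 2*(1 - Phi(|z|)) = 0.737316.
Step 6: alpha = 0.05. fail to reject H0.

R = 7, z = 0.3354, p = 0.737316, fail to reject H0.


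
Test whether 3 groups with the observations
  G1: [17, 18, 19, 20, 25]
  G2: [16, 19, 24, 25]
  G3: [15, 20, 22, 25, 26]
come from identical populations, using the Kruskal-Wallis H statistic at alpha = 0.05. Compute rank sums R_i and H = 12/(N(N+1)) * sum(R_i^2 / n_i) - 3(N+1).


Step 1: Combine all N = 14 observations and assign midranks.
sorted (value, group, rank): (15,G3,1), (16,G2,2), (17,G1,3), (18,G1,4), (19,G1,5.5), (19,G2,5.5), (20,G1,7.5), (20,G3,7.5), (22,G3,9), (24,G2,10), (25,G1,12), (25,G2,12), (25,G3,12), (26,G3,14)
Step 2: Sum ranks within each group.
R_1 = 32 (n_1 = 5)
R_2 = 29.5 (n_2 = 4)
R_3 = 43.5 (n_3 = 5)
Step 3: H = 12/(N(N+1)) * sum(R_i^2/n_i) - 3(N+1)
     = 12/(14*15) * (32^2/5 + 29.5^2/4 + 43.5^2/5) - 3*15
     = 0.057143 * 800.812 - 45
     = 0.760714.
Step 4: Ties present; correction factor C = 1 - 36/(14^3 - 14) = 0.986813. Corrected H = 0.760714 / 0.986813 = 0.770880.
Step 5: Under H0, H ~ chi^2(2); p-value = 0.680151.
Step 6: alpha = 0.05. fail to reject H0.

H = 0.7709, df = 2, p = 0.680151, fail to reject H0.


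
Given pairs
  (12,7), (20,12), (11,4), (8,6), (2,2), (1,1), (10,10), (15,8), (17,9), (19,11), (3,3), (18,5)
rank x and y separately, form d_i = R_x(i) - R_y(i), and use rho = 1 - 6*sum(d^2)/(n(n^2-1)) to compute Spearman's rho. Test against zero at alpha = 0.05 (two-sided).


Step 1: Rank x and y separately (midranks; no ties here).
rank(x): 12->7, 20->12, 11->6, 8->4, 2->2, 1->1, 10->5, 15->8, 17->9, 19->11, 3->3, 18->10
rank(y): 7->7, 12->12, 4->4, 6->6, 2->2, 1->1, 10->10, 8->8, 9->9, 11->11, 3->3, 5->5
Step 2: d_i = R_x(i) - R_y(i); compute d_i^2.
  (7-7)^2=0, (12-12)^2=0, (6-4)^2=4, (4-6)^2=4, (2-2)^2=0, (1-1)^2=0, (5-10)^2=25, (8-8)^2=0, (9-9)^2=0, (11-11)^2=0, (3-3)^2=0, (10-5)^2=25
sum(d^2) = 58.
Step 3: rho = 1 - 6*58 / (12*(12^2 - 1)) = 1 - 348/1716 = 0.797203.
Step 4: Under H0, t = rho * sqrt((n-2)/(1-rho^2)) = 4.1758 ~ t(10).
Step 5: Two-sided p-value from the t-distribution with 10 df = 0.001900.
Step 6: alpha = 0.05. reject H0.

rho = 0.7972, p = 0.001900, reject H0 at alpha = 0.05.


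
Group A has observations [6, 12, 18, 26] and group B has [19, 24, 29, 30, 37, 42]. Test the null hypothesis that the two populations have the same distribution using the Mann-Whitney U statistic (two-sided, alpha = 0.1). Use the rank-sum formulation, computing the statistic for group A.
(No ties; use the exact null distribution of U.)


Step 1: Combine and sort all 10 observations; assign midranks.
sorted (value, group): (6,X), (12,X), (18,X), (19,Y), (24,Y), (26,X), (29,Y), (30,Y), (37,Y), (42,Y)
ranks: 6->1, 12->2, 18->3, 19->4, 24->5, 26->6, 29->7, 30->8, 37->9, 42->10
Step 2: Rank sum for X: R1 = 1 + 2 + 3 + 6 = 12.
Step 3: U_X = R1 - n1(n1+1)/2 = 12 - 4*5/2 = 12 - 10 = 2.
       U_Y = n1*n2 - U_X = 24 - 2 = 22.
Step 4: No ties, so the exact null distribution of U (based on enumerating the C(10,4) = 210 equally likely rank assignments) gives the two-sided p-value.
Step 5: p-value = 0.038095; compare to alpha = 0.1. reject H0.

U_X = 2, p = 0.038095, reject H0 at alpha = 0.1.


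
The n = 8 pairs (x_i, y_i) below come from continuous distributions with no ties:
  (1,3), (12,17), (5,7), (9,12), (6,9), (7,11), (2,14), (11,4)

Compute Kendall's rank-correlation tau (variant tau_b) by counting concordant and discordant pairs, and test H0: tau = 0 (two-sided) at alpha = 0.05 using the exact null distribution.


Step 1: Enumerate the 28 unordered pairs (i,j) with i<j and classify each by sign(x_j-x_i) * sign(y_j-y_i).
  (1,2):dx=+11,dy=+14->C; (1,3):dx=+4,dy=+4->C; (1,4):dx=+8,dy=+9->C; (1,5):dx=+5,dy=+6->C
  (1,6):dx=+6,dy=+8->C; (1,7):dx=+1,dy=+11->C; (1,8):dx=+10,dy=+1->C; (2,3):dx=-7,dy=-10->C
  (2,4):dx=-3,dy=-5->C; (2,5):dx=-6,dy=-8->C; (2,6):dx=-5,dy=-6->C; (2,7):dx=-10,dy=-3->C
  (2,8):dx=-1,dy=-13->C; (3,4):dx=+4,dy=+5->C; (3,5):dx=+1,dy=+2->C; (3,6):dx=+2,dy=+4->C
  (3,7):dx=-3,dy=+7->D; (3,8):dx=+6,dy=-3->D; (4,5):dx=-3,dy=-3->C; (4,6):dx=-2,dy=-1->C
  (4,7):dx=-7,dy=+2->D; (4,8):dx=+2,dy=-8->D; (5,6):dx=+1,dy=+2->C; (5,7):dx=-4,dy=+5->D
  (5,8):dx=+5,dy=-5->D; (6,7):dx=-5,dy=+3->D; (6,8):dx=+4,dy=-7->D; (7,8):dx=+9,dy=-10->D
Step 2: C = 19, D = 9, total pairs = 28.
Step 3: tau = (C - D)/(n(n-1)/2) = (19 - 9)/28 = 0.357143.
Step 4: Exact two-sided p-value (enumerate n! = 40320 permutations of y under H0): p = 0.275099.
Step 5: alpha = 0.05. fail to reject H0.

tau_b = 0.3571 (C=19, D=9), p = 0.275099, fail to reject H0.


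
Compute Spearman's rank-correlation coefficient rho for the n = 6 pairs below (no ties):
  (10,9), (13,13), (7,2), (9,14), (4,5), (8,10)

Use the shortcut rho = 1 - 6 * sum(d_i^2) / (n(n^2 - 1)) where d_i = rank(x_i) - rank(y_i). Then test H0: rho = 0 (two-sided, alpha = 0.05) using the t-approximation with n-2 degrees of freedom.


Step 1: Rank x and y separately (midranks; no ties here).
rank(x): 10->5, 13->6, 7->2, 9->4, 4->1, 8->3
rank(y): 9->3, 13->5, 2->1, 14->6, 5->2, 10->4
Step 2: d_i = R_x(i) - R_y(i); compute d_i^2.
  (5-3)^2=4, (6-5)^2=1, (2-1)^2=1, (4-6)^2=4, (1-2)^2=1, (3-4)^2=1
sum(d^2) = 12.
Step 3: rho = 1 - 6*12 / (6*(6^2 - 1)) = 1 - 72/210 = 0.657143.
Step 4: Under H0, t = rho * sqrt((n-2)/(1-rho^2)) = 1.7436 ~ t(4).
Step 5: Two-sided p-value from the t-distribution with 4 df = 0.156175.
Step 6: alpha = 0.05. fail to reject H0.

rho = 0.6571, p = 0.156175, fail to reject H0 at alpha = 0.05.


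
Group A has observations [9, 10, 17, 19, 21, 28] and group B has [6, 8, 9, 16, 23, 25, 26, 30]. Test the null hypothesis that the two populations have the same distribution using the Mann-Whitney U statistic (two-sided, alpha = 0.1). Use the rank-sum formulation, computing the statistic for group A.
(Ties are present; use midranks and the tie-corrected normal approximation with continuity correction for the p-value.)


Step 1: Combine and sort all 14 observations; assign midranks.
sorted (value, group): (6,Y), (8,Y), (9,X), (9,Y), (10,X), (16,Y), (17,X), (19,X), (21,X), (23,Y), (25,Y), (26,Y), (28,X), (30,Y)
ranks: 6->1, 8->2, 9->3.5, 9->3.5, 10->5, 16->6, 17->7, 19->8, 21->9, 23->10, 25->11, 26->12, 28->13, 30->14
Step 2: Rank sum for X: R1 = 3.5 + 5 + 7 + 8 + 9 + 13 = 45.5.
Step 3: U_X = R1 - n1(n1+1)/2 = 45.5 - 6*7/2 = 45.5 - 21 = 24.5.
       U_Y = n1*n2 - U_X = 48 - 24.5 = 23.5.
Step 4: Ties are present, so use the tie-corrected normal approximation (with continuity correction) for the p-value.
Step 5: p-value = 1.000000; compare to alpha = 0.1. fail to reject H0.

U_X = 24.5, p = 1.000000, fail to reject H0 at alpha = 0.1.


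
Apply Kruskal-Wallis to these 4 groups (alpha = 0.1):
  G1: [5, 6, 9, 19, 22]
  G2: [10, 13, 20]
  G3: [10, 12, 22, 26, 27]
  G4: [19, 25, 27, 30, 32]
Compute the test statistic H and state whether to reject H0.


Step 1: Combine all N = 18 observations and assign midranks.
sorted (value, group, rank): (5,G1,1), (6,G1,2), (9,G1,3), (10,G2,4.5), (10,G3,4.5), (12,G3,6), (13,G2,7), (19,G1,8.5), (19,G4,8.5), (20,G2,10), (22,G1,11.5), (22,G3,11.5), (25,G4,13), (26,G3,14), (27,G3,15.5), (27,G4,15.5), (30,G4,17), (32,G4,18)
Step 2: Sum ranks within each group.
R_1 = 26 (n_1 = 5)
R_2 = 21.5 (n_2 = 3)
R_3 = 51.5 (n_3 = 5)
R_4 = 72 (n_4 = 5)
Step 3: H = 12/(N(N+1)) * sum(R_i^2/n_i) - 3(N+1)
     = 12/(18*19) * (26^2/5 + 21.5^2/3 + 51.5^2/5 + 72^2/5) - 3*19
     = 0.035088 * 1856.53 - 57
     = 8.141520.
Step 4: Ties present; correction factor C = 1 - 24/(18^3 - 18) = 0.995872. Corrected H = 8.141520 / 0.995872 = 8.175268.
Step 5: Under H0, H ~ chi^2(3); p-value = 0.042525.
Step 6: alpha = 0.1. reject H0.

H = 8.1753, df = 3, p = 0.042525, reject H0.


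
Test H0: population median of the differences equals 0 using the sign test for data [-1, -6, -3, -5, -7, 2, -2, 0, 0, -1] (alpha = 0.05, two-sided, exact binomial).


Step 1: Discard zero differences. Original n = 10; n_eff = number of nonzero differences = 8.
Nonzero differences (with sign): -1, -6, -3, -5, -7, +2, -2, -1
Step 2: Count signs: positive = 1, negative = 7.
Step 3: Under H0: P(positive) = 0.5, so the number of positives S ~ Bin(8, 0.5).
Step 4: Two-sided exact p-value = sum of Bin(8,0.5) probabilities at or below the observed probability = 0.070312.
Step 5: alpha = 0.05. fail to reject H0.

n_eff = 8, pos = 1, neg = 7, p = 0.070312, fail to reject H0.


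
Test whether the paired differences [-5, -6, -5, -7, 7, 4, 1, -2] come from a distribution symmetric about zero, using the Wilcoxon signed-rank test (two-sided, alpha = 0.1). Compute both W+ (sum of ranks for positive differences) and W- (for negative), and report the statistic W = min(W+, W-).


Step 1: Drop any zero differences (none here) and take |d_i|.
|d| = [5, 6, 5, 7, 7, 4, 1, 2]
Step 2: Midrank |d_i| (ties get averaged ranks).
ranks: |5|->4.5, |6|->6, |5|->4.5, |7|->7.5, |7|->7.5, |4|->3, |1|->1, |2|->2
Step 3: Attach original signs; sum ranks with positive sign and with negative sign.
W+ = 7.5 + 3 + 1 = 11.5
W- = 4.5 + 6 + 4.5 + 7.5 + 2 = 24.5
(Check: W+ + W- = 36 should equal n(n+1)/2 = 36.)
Step 4: Test statistic W = min(W+, W-) = 11.5.
Step 5: Ties in |d|, so use the tie-corrected normal approximation.
        E[W] = n(n+1)/4 = 8*9/4 = 18.
        Tie groups: |d|=5 (t=2), |d|=7 (t=2); sum(t^3 - t) = 12.
        Var[W] = n(n+1)(2n+1)/24 - sum(t^3-t)/48 = 1224/24 - 12/48 = 50.75.
        z = (W - E[W]) / sqrt(Var[W]) = (11.5 - 18) / 7.1239 = -0.9124.
        Two-sided p = 2*Phi(z) = 0.361547.
Step 6: alpha = 0.1. fail to reject H0.

W+ = 11.5, W- = 24.5, W = min = 11.5, p = 0.361547, fail to reject H0.


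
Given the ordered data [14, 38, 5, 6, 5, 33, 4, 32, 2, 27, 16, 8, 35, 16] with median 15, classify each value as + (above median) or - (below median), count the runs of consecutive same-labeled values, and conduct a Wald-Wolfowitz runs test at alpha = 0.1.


Step 1: Compute median = 15; label A = above, B = below.
Labels in order: BABBBABABAABAA  (n_A = 7, n_B = 7)
Step 2: Count runs R = 10.
Step 3: Under H0 (random ordering), E[R] = 2*n_A*n_B/(n_A+n_B) + 1 = 2*7*7/14 + 1 = 8.0000.
        Var[R] = 2*n_A*n_B*(2*n_A*n_B - n_A - n_B) / ((n_A+n_B)^2 * (n_A+n_B-1)) = 8232/2548 = 3.2308.
        SD[R] = 1.7974.
Step 4: Continuity-corrected z = (R - 0.5 - E[R]) / SD[R] = (10 - 0.5 - 8.0000) / 1.7974 = 0.8345.
Step 5: Two-sided p-value via normal approximation = 2*(1 - Phi(|z|)) = 0.403986.
Step 6: alpha = 0.1. fail to reject H0.

R = 10, z = 0.8345, p = 0.403986, fail to reject H0.


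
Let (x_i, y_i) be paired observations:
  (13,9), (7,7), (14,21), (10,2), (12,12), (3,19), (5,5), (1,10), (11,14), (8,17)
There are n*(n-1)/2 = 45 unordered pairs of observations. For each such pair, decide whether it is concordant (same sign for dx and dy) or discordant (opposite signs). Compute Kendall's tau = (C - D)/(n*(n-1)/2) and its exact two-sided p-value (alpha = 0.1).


Step 1: Enumerate the 45 unordered pairs (i,j) with i<j and classify each by sign(x_j-x_i) * sign(y_j-y_i).
  (1,2):dx=-6,dy=-2->C; (1,3):dx=+1,dy=+12->C; (1,4):dx=-3,dy=-7->C; (1,5):dx=-1,dy=+3->D
  (1,6):dx=-10,dy=+10->D; (1,7):dx=-8,dy=-4->C; (1,8):dx=-12,dy=+1->D; (1,9):dx=-2,dy=+5->D
  (1,10):dx=-5,dy=+8->D; (2,3):dx=+7,dy=+14->C; (2,4):dx=+3,dy=-5->D; (2,5):dx=+5,dy=+5->C
  (2,6):dx=-4,dy=+12->D; (2,7):dx=-2,dy=-2->C; (2,8):dx=-6,dy=+3->D; (2,9):dx=+4,dy=+7->C
  (2,10):dx=+1,dy=+10->C; (3,4):dx=-4,dy=-19->C; (3,5):dx=-2,dy=-9->C; (3,6):dx=-11,dy=-2->C
  (3,7):dx=-9,dy=-16->C; (3,8):dx=-13,dy=-11->C; (3,9):dx=-3,dy=-7->C; (3,10):dx=-6,dy=-4->C
  (4,5):dx=+2,dy=+10->C; (4,6):dx=-7,dy=+17->D; (4,7):dx=-5,dy=+3->D; (4,8):dx=-9,dy=+8->D
  (4,9):dx=+1,dy=+12->C; (4,10):dx=-2,dy=+15->D; (5,6):dx=-9,dy=+7->D; (5,7):dx=-7,dy=-7->C
  (5,8):dx=-11,dy=-2->C; (5,9):dx=-1,dy=+2->D; (5,10):dx=-4,dy=+5->D; (6,7):dx=+2,dy=-14->D
  (6,8):dx=-2,dy=-9->C; (6,9):dx=+8,dy=-5->D; (6,10):dx=+5,dy=-2->D; (7,8):dx=-4,dy=+5->D
  (7,9):dx=+6,dy=+9->C; (7,10):dx=+3,dy=+12->C; (8,9):dx=+10,dy=+4->C; (8,10):dx=+7,dy=+7->C
  (9,10):dx=-3,dy=+3->D
Step 2: C = 25, D = 20, total pairs = 45.
Step 3: tau = (C - D)/(n(n-1)/2) = (25 - 20)/45 = 0.111111.
Step 4: Exact two-sided p-value (enumerate n! = 3628800 permutations of y under H0): p = 0.727490.
Step 5: alpha = 0.1. fail to reject H0.

tau_b = 0.1111 (C=25, D=20), p = 0.727490, fail to reject H0.


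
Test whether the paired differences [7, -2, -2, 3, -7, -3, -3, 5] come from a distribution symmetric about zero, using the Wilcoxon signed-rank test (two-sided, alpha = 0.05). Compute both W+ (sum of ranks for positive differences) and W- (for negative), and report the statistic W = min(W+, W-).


Step 1: Drop any zero differences (none here) and take |d_i|.
|d| = [7, 2, 2, 3, 7, 3, 3, 5]
Step 2: Midrank |d_i| (ties get averaged ranks).
ranks: |7|->7.5, |2|->1.5, |2|->1.5, |3|->4, |7|->7.5, |3|->4, |3|->4, |5|->6
Step 3: Attach original signs; sum ranks with positive sign and with negative sign.
W+ = 7.5 + 4 + 6 = 17.5
W- = 1.5 + 1.5 + 7.5 + 4 + 4 = 18.5
(Check: W+ + W- = 36 should equal n(n+1)/2 = 36.)
Step 4: Test statistic W = min(W+, W-) = 17.5.
Step 5: Ties in |d|, so use the tie-corrected normal approximation.
        E[W] = n(n+1)/4 = 8*9/4 = 18.
        Tie groups: |d|=2 (t=2), |d|=3 (t=3), |d|=7 (t=2); sum(t^3 - t) = 36.
        Var[W] = n(n+1)(2n+1)/24 - sum(t^3-t)/48 = 1224/24 - 36/48 = 50.25.
        z = (W - E[W]) / sqrt(Var[W]) = (17.5 - 18) / 7.0887 = -0.0705.
        Two-sided p = 2*Phi(z) = 0.943768.
Step 6: alpha = 0.05. fail to reject H0.

W+ = 17.5, W- = 18.5, W = min = 17.5, p = 0.943768, fail to reject H0.


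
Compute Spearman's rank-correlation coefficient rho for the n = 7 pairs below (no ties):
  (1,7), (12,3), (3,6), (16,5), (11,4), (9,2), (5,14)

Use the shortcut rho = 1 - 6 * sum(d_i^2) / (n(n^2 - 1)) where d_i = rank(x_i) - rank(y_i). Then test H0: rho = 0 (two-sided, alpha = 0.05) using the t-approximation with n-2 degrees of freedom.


Step 1: Rank x and y separately (midranks; no ties here).
rank(x): 1->1, 12->6, 3->2, 16->7, 11->5, 9->4, 5->3
rank(y): 7->6, 3->2, 6->5, 5->4, 4->3, 2->1, 14->7
Step 2: d_i = R_x(i) - R_y(i); compute d_i^2.
  (1-6)^2=25, (6-2)^2=16, (2-5)^2=9, (7-4)^2=9, (5-3)^2=4, (4-1)^2=9, (3-7)^2=16
sum(d^2) = 88.
Step 3: rho = 1 - 6*88 / (7*(7^2 - 1)) = 1 - 528/336 = -0.571429.
Step 4: Under H0, t = rho * sqrt((n-2)/(1-rho^2)) = -1.5570 ~ t(5).
Step 5: Two-sided p-value from the t-distribution with 5 df = 0.180202.
Step 6: alpha = 0.05. fail to reject H0.

rho = -0.5714, p = 0.180202, fail to reject H0 at alpha = 0.05.


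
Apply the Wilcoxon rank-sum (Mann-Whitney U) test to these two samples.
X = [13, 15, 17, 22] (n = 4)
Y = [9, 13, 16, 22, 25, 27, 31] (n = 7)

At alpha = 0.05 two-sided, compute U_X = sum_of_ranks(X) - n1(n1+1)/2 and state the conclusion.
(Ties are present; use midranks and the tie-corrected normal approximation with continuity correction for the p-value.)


Step 1: Combine and sort all 11 observations; assign midranks.
sorted (value, group): (9,Y), (13,X), (13,Y), (15,X), (16,Y), (17,X), (22,X), (22,Y), (25,Y), (27,Y), (31,Y)
ranks: 9->1, 13->2.5, 13->2.5, 15->4, 16->5, 17->6, 22->7.5, 22->7.5, 25->9, 27->10, 31->11
Step 2: Rank sum for X: R1 = 2.5 + 4 + 6 + 7.5 = 20.
Step 3: U_X = R1 - n1(n1+1)/2 = 20 - 4*5/2 = 20 - 10 = 10.
       U_Y = n1*n2 - U_X = 28 - 10 = 18.
Step 4: Ties are present, so use the tie-corrected normal approximation (with continuity correction) for the p-value.
Step 5: p-value = 0.506393; compare to alpha = 0.05. fail to reject H0.

U_X = 10, p = 0.506393, fail to reject H0 at alpha = 0.05.


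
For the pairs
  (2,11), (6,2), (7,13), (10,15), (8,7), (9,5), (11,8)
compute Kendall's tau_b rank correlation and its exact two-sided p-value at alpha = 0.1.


Step 1: Enumerate the 21 unordered pairs (i,j) with i<j and classify each by sign(x_j-x_i) * sign(y_j-y_i).
  (1,2):dx=+4,dy=-9->D; (1,3):dx=+5,dy=+2->C; (1,4):dx=+8,dy=+4->C; (1,5):dx=+6,dy=-4->D
  (1,6):dx=+7,dy=-6->D; (1,7):dx=+9,dy=-3->D; (2,3):dx=+1,dy=+11->C; (2,4):dx=+4,dy=+13->C
  (2,5):dx=+2,dy=+5->C; (2,6):dx=+3,dy=+3->C; (2,7):dx=+5,dy=+6->C; (3,4):dx=+3,dy=+2->C
  (3,5):dx=+1,dy=-6->D; (3,6):dx=+2,dy=-8->D; (3,7):dx=+4,dy=-5->D; (4,5):dx=-2,dy=-8->C
  (4,6):dx=-1,dy=-10->C; (4,7):dx=+1,dy=-7->D; (5,6):dx=+1,dy=-2->D; (5,7):dx=+3,dy=+1->C
  (6,7):dx=+2,dy=+3->C
Step 2: C = 12, D = 9, total pairs = 21.
Step 3: tau = (C - D)/(n(n-1)/2) = (12 - 9)/21 = 0.142857.
Step 4: Exact two-sided p-value (enumerate n! = 5040 permutations of y under H0): p = 0.772619.
Step 5: alpha = 0.1. fail to reject H0.

tau_b = 0.1429 (C=12, D=9), p = 0.772619, fail to reject H0.


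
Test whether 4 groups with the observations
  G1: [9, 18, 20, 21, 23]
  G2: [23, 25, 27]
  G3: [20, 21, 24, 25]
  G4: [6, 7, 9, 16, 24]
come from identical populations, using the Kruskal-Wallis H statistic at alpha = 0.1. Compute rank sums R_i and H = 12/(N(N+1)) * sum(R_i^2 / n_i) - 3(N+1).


Step 1: Combine all N = 17 observations and assign midranks.
sorted (value, group, rank): (6,G4,1), (7,G4,2), (9,G1,3.5), (9,G4,3.5), (16,G4,5), (18,G1,6), (20,G1,7.5), (20,G3,7.5), (21,G1,9.5), (21,G3,9.5), (23,G1,11.5), (23,G2,11.5), (24,G3,13.5), (24,G4,13.5), (25,G2,15.5), (25,G3,15.5), (27,G2,17)
Step 2: Sum ranks within each group.
R_1 = 38 (n_1 = 5)
R_2 = 44 (n_2 = 3)
R_3 = 46 (n_3 = 4)
R_4 = 25 (n_4 = 5)
Step 3: H = 12/(N(N+1)) * sum(R_i^2/n_i) - 3(N+1)
     = 12/(17*18) * (38^2/5 + 44^2/3 + 46^2/4 + 25^2/5) - 3*18
     = 0.039216 * 1588.13 - 54
     = 8.279739.
Step 4: Ties present; correction factor C = 1 - 36/(17^3 - 17) = 0.992647. Corrected H = 8.279739 / 0.992647 = 8.341070.
Step 5: Under H0, H ~ chi^2(3); p-value = 0.039464.
Step 6: alpha = 0.1. reject H0.

H = 8.3411, df = 3, p = 0.039464, reject H0.


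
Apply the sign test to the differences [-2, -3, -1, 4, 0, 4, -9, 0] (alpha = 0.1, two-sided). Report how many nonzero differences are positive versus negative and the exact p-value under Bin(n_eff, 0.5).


Step 1: Discard zero differences. Original n = 8; n_eff = number of nonzero differences = 6.
Nonzero differences (with sign): -2, -3, -1, +4, +4, -9
Step 2: Count signs: positive = 2, negative = 4.
Step 3: Under H0: P(positive) = 0.5, so the number of positives S ~ Bin(6, 0.5).
Step 4: Two-sided exact p-value = sum of Bin(6,0.5) probabilities at or below the observed probability = 0.687500.
Step 5: alpha = 0.1. fail to reject H0.

n_eff = 6, pos = 2, neg = 4, p = 0.687500, fail to reject H0.


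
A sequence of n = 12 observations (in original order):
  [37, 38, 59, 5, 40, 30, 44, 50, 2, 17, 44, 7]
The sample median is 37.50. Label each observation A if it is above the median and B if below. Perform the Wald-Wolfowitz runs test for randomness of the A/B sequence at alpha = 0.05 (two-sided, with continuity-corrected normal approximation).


Step 1: Compute median = 37.50; label A = above, B = below.
Labels in order: BAABABAABBAB  (n_A = 6, n_B = 6)
Step 2: Count runs R = 9.
Step 3: Under H0 (random ordering), E[R] = 2*n_A*n_B/(n_A+n_B) + 1 = 2*6*6/12 + 1 = 7.0000.
        Var[R] = 2*n_A*n_B*(2*n_A*n_B - n_A - n_B) / ((n_A+n_B)^2 * (n_A+n_B-1)) = 4320/1584 = 2.7273.
        SD[R] = 1.6514.
Step 4: Continuity-corrected z = (R - 0.5 - E[R]) / SD[R] = (9 - 0.5 - 7.0000) / 1.6514 = 0.9083.
Step 5: Two-sided p-value via normal approximation = 2*(1 - Phi(|z|)) = 0.363722.
Step 6: alpha = 0.05. fail to reject H0.

R = 9, z = 0.9083, p = 0.363722, fail to reject H0.


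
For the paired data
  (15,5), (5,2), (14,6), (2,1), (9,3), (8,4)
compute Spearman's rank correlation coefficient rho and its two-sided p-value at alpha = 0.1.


Step 1: Rank x and y separately (midranks; no ties here).
rank(x): 15->6, 5->2, 14->5, 2->1, 9->4, 8->3
rank(y): 5->5, 2->2, 6->6, 1->1, 3->3, 4->4
Step 2: d_i = R_x(i) - R_y(i); compute d_i^2.
  (6-5)^2=1, (2-2)^2=0, (5-6)^2=1, (1-1)^2=0, (4-3)^2=1, (3-4)^2=1
sum(d^2) = 4.
Step 3: rho = 1 - 6*4 / (6*(6^2 - 1)) = 1 - 24/210 = 0.885714.
Step 4: Under H0, t = rho * sqrt((n-2)/(1-rho^2)) = 3.8158 ~ t(4).
Step 5: Two-sided p-value from the t-distribution with 4 df = 0.018845.
Step 6: alpha = 0.1. reject H0.

rho = 0.8857, p = 0.018845, reject H0 at alpha = 0.1.


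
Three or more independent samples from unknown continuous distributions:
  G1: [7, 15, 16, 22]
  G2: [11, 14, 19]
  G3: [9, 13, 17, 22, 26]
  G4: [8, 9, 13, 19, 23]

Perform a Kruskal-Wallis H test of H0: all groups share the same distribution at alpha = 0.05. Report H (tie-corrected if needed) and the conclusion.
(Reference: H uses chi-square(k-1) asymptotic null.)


Step 1: Combine all N = 17 observations and assign midranks.
sorted (value, group, rank): (7,G1,1), (8,G4,2), (9,G3,3.5), (9,G4,3.5), (11,G2,5), (13,G3,6.5), (13,G4,6.5), (14,G2,8), (15,G1,9), (16,G1,10), (17,G3,11), (19,G2,12.5), (19,G4,12.5), (22,G1,14.5), (22,G3,14.5), (23,G4,16), (26,G3,17)
Step 2: Sum ranks within each group.
R_1 = 34.5 (n_1 = 4)
R_2 = 25.5 (n_2 = 3)
R_3 = 52.5 (n_3 = 5)
R_4 = 40.5 (n_4 = 5)
Step 3: H = 12/(N(N+1)) * sum(R_i^2/n_i) - 3(N+1)
     = 12/(17*18) * (34.5^2/4 + 25.5^2/3 + 52.5^2/5 + 40.5^2/5) - 3*18
     = 0.039216 * 1393.61 - 54
     = 0.651471.
Step 4: Ties present; correction factor C = 1 - 24/(17^3 - 17) = 0.995098. Corrected H = 0.651471 / 0.995098 = 0.654680.
Step 5: Under H0, H ~ chi^2(3); p-value = 0.883808.
Step 6: alpha = 0.05. fail to reject H0.

H = 0.6547, df = 3, p = 0.883808, fail to reject H0.


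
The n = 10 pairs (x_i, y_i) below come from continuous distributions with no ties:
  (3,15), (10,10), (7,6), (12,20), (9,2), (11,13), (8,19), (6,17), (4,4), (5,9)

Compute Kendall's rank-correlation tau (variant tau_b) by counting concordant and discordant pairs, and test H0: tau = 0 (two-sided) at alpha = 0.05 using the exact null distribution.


Step 1: Enumerate the 45 unordered pairs (i,j) with i<j and classify each by sign(x_j-x_i) * sign(y_j-y_i).
  (1,2):dx=+7,dy=-5->D; (1,3):dx=+4,dy=-9->D; (1,4):dx=+9,dy=+5->C; (1,5):dx=+6,dy=-13->D
  (1,6):dx=+8,dy=-2->D; (1,7):dx=+5,dy=+4->C; (1,8):dx=+3,dy=+2->C; (1,9):dx=+1,dy=-11->D
  (1,10):dx=+2,dy=-6->D; (2,3):dx=-3,dy=-4->C; (2,4):dx=+2,dy=+10->C; (2,5):dx=-1,dy=-8->C
  (2,6):dx=+1,dy=+3->C; (2,7):dx=-2,dy=+9->D; (2,8):dx=-4,dy=+7->D; (2,9):dx=-6,dy=-6->C
  (2,10):dx=-5,dy=-1->C; (3,4):dx=+5,dy=+14->C; (3,5):dx=+2,dy=-4->D; (3,6):dx=+4,dy=+7->C
  (3,7):dx=+1,dy=+13->C; (3,8):dx=-1,dy=+11->D; (3,9):dx=-3,dy=-2->C; (3,10):dx=-2,dy=+3->D
  (4,5):dx=-3,dy=-18->C; (4,6):dx=-1,dy=-7->C; (4,7):dx=-4,dy=-1->C; (4,8):dx=-6,dy=-3->C
  (4,9):dx=-8,dy=-16->C; (4,10):dx=-7,dy=-11->C; (5,6):dx=+2,dy=+11->C; (5,7):dx=-1,dy=+17->D
  (5,8):dx=-3,dy=+15->D; (5,9):dx=-5,dy=+2->D; (5,10):dx=-4,dy=+7->D; (6,7):dx=-3,dy=+6->D
  (6,8):dx=-5,dy=+4->D; (6,9):dx=-7,dy=-9->C; (6,10):dx=-6,dy=-4->C; (7,8):dx=-2,dy=-2->C
  (7,9):dx=-4,dy=-15->C; (7,10):dx=-3,dy=-10->C; (8,9):dx=-2,dy=-13->C; (8,10):dx=-1,dy=-8->C
  (9,10):dx=+1,dy=+5->C
Step 2: C = 28, D = 17, total pairs = 45.
Step 3: tau = (C - D)/(n(n-1)/2) = (28 - 17)/45 = 0.244444.
Step 4: Exact two-sided p-value (enumerate n! = 3628800 permutations of y under H0): p = 0.380720.
Step 5: alpha = 0.05. fail to reject H0.

tau_b = 0.2444 (C=28, D=17), p = 0.380720, fail to reject H0.


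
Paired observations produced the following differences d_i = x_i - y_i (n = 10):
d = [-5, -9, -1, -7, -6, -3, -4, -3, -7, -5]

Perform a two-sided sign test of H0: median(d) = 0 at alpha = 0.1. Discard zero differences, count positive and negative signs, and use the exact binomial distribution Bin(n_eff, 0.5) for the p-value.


Step 1: Discard zero differences. Original n = 10; n_eff = number of nonzero differences = 10.
Nonzero differences (with sign): -5, -9, -1, -7, -6, -3, -4, -3, -7, -5
Step 2: Count signs: positive = 0, negative = 10.
Step 3: Under H0: P(positive) = 0.5, so the number of positives S ~ Bin(10, 0.5).
Step 4: Two-sided exact p-value = sum of Bin(10,0.5) probabilities at or below the observed probability = 0.001953.
Step 5: alpha = 0.1. reject H0.

n_eff = 10, pos = 0, neg = 10, p = 0.001953, reject H0.
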